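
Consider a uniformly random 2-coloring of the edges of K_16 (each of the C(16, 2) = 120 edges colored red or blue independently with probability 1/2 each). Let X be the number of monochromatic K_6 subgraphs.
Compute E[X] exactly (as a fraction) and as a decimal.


Let X = Σ_S X_S over the C(16, 6) = 8008 subsets S of size 6, where X_S = 1 if the K_6 on S is monochromatic.
For a fixed S, the K_6 on S has C(6, 2) = 15 edges. P[all 15 edges red] = (1/2)^15, and likewise for blue, so P[monochromatic] = 2·(1/2)^15 = 2^{1 − 15} = 1/16384.
Summing: E[X] = C(16, 6) · 2^{1 − 15} = 8008 · 1/16384 = 1001/2048.
Numerically: E[X] ≈ 0.4888.

E[X] = C(16,6)·2^(1−C(6,2)) = 1001/2048 ≈ 0.4888.


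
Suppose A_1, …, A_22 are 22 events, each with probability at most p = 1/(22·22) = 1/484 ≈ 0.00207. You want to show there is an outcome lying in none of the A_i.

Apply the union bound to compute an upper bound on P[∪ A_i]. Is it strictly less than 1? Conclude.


Union bound: P[∪_{i=1}^{22} A_i] ≤ Σ_i P[A_i] ≤ 22·p = 22·(1/484) = 1/22.
Numerically: 1/22 ≈ 0.04545.
Is 1/22 < 1? YES.
Since P[∪ A_i] ≤ 1/22 < 1, the complement has P[∩ A_i^c] ≥ 1 − 1/22 = 21/22 > 0, so some outcome avoids every A_i.

22·p = 1/22 ≈ 0.04545; existence CERTIFIED by the union bound.


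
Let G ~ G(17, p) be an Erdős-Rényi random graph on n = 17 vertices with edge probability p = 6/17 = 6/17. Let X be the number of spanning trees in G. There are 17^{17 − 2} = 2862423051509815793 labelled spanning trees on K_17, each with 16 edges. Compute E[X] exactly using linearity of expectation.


K_17 has 17^{17 − 2} = 2862423051509815793 labelled spanning trees.
For each such spanning tree H, let X_H = 1 if all 16 edges of H are present in G. Then P[X_H = 1] = p^{16} = (6/17)^{16} = 2821109907456/48661191875666868481.
Summing the indicators: E[X] = Σ_H E[X_H] = 2862423051509815793 · p^{16} = 2862423051509815793 · 2821109907456/48661191875666868481 = 2821109907456/17.
Numerically: E[X] ≈ 1.6595e+11.

E[X] = 2862423051509815793 · (6/17)^{16} = 2821109907456/17 ≈ 1.6595e+11.


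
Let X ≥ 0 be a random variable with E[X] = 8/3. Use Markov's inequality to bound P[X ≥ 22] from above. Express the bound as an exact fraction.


μ = E[X] = 8/3, a = 22.
Markov: P[X ≥ 22] ≤ μ/a = (8/3)/22 = 4/33.
Numerically: ≈ 0.1212.
(Since a = 22 > μ = 2.6667, the bound 4/33 is < 1 and informative.)

P[X ≥ 22] ≤ 4/33 ≈ 0.1212.


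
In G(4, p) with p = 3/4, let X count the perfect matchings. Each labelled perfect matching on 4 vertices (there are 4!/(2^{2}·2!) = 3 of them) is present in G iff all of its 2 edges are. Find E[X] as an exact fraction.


K_4 has 4!/(2^{2}·2!) = 3 labelled perfect matchings.
For each such perfect matching H, let X_H = 1 if all 2 edges of H are present in G. Then P[X_H = 1] = p^{2} = (3/4)^{2} = 9/16.
By linearity of expectation: E[X] = Σ_H E[X_H] = 3 · p^{2} = 3 · 9/16 = 27/16.
Numerically: E[X] ≈ 1.6875.

E[X] = 3 · (3/4)^{2} = 27/16 ≈ 1.6875.


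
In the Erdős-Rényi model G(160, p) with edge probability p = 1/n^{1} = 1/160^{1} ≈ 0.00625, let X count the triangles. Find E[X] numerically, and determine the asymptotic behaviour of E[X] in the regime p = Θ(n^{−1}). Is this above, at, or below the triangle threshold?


Number of potential triangles: C(160, 3) = 669920.
Each occurs with probability p³ ≈ (0.00625)³ ≈ 2.44140625e-07.
By linearity: E[X] = C(160, 3)·p³ ≈ 669920 · 2.44140625e-07 ≈ 0.163555.
Here α = 1, so p = 1/n is exactly at the triangle threshold p ~ 1/n. Asymptotically E[X] → c³/6 = 1³/6 = 1/6 ≈ 0.166667, a bounded constant. In this regime the triangle count is asymptotically Poisson(c³/6).

E[X] ≈ 0.163555; in regime p = Θ(1/n^{1}) E[X] stays bounded (at the triangle threshold p ~ 1/n).


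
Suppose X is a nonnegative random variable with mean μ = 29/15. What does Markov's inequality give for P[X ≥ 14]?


μ = E[X] = 29/15, a = 14.
Markov: P[X ≥ 14] ≤ μ/a = (29/15)/14 = 29/210.
Numerically: ≈ 0.1381.
(Since a = 14 > μ = 1.9333, the bound 29/210 is < 1 and informative.)

P[X ≥ 14] ≤ 29/210 ≈ 0.1381.


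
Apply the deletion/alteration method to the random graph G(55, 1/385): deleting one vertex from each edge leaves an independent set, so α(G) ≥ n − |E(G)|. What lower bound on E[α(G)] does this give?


E[|E(G)|] = C(55, 2)·p = 1485 · (1/385) = 27/7.
E[α(G)] ≥ n − E[|E(G)|] = 55 − 27/7 = 358/7.
Numerically: ≈ 51.1429.
(This is only a lower bound; the true E[α(G)] may be larger.)

E[α(G)] ≥ 358/7 ≈ 51.1429.


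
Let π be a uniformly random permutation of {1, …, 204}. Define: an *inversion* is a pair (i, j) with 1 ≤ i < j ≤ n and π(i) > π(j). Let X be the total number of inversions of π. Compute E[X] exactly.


Write X = Σ X_I over the C(204, 2) = 20706 pairs i < j, with X_I the indicator of one inversion.
There are 20706 indicators.
For each fixed pair i < j, the values π(i) and π(j) are two distinct elements of {1, …, 204} in uniformly random order; by symmetry P[π(i) > π(j)] = 1/2.
By linearity: E[X] = 20706 · (1/2) = C(204, 2) · (1/2) = 20706/2 = 10353 ≈ 10353.00000.

E[X] = 10353 = 10353.00000.


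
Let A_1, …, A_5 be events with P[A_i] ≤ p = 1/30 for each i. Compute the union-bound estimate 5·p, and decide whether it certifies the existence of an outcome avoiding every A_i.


Union bound: P[∪_{i=1}^{5} A_i] ≤ Σ_i P[A_i] ≤ 5·p = 5·(1/30) = 1/6.
Numerically: 1/6 ≈ 0.166667.
Is 1/6 < 1? YES.
Since P[∪ A_i] ≤ 1/6 < 1, the complement has P[∩ A_i^c] ≥ 1 − 1/6 = 5/6 > 0, so some outcome avoids every A_i.

5·p = 1/6 ≈ 0.166667; existence CERTIFIED by the union bound.


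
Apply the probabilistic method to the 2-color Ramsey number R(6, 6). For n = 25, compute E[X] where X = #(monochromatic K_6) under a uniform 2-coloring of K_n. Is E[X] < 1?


E[X] = C(25, 6) · 2^{1 − 15} = 177100 · 2^{−14} = 177100/16384.
As a reduced fraction: E[X] = 44275/4096 ≈ 10.8093.
Is E[X] < 1? NO.
Since E[X] ≥ 1, the first-moment bound is inconclusive at n = 25; it does NOT by itself certify R(6, 6) > 25.

E[X] = 44275/4096 ≈ 10.8093; E[X] ≥ 1; first-moment method inconclusive here.


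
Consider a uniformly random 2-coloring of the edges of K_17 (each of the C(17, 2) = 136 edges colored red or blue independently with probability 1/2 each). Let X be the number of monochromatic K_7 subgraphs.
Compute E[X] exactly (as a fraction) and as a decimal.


Let X = Σ_S X_S over the C(17, 7) = 19448 subsets S of size 7, where X_S = 1 if the K_7 on S is monochromatic.
For a fixed S, the K_7 on S has C(7, 2) = 21 edges. P[all 21 edges red] = (1/2)^21, and likewise for blue, so P[monochromatic] = 2·(1/2)^21 = 2^{1 − 21} = 1/1048576.
By linearity: E[X] = C(17, 7) · 2^{1 − 21} = 19448 · 1/1048576 = 2431/131072.
Numerically: E[X] ≈ 0.019.

E[X] = C(17,7)·2^(1−C(7,2)) = 2431/131072 ≈ 0.019.


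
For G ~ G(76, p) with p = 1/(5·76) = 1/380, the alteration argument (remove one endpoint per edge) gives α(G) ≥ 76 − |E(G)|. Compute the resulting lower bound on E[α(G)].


E[|E(G)|] = C(76, 2)·p = 2850 · (1/380) = 15/2.
E[α(G)] ≥ n − E[|E(G)|] = 76 − 15/2 = 137/2.
Numerically: ≈ 68.50000.
(This is only a lower bound; the true E[α(G)] may be larger.)

E[α(G)] ≥ 137/2 ≈ 68.50000.


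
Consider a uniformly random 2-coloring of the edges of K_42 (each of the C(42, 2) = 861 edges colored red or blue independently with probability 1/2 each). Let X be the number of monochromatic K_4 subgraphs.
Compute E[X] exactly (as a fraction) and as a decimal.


Let X = Σ_S X_S over the C(42, 4) = 111930 subsets S of size 4, where X_S = 1 if the K_4 on S is monochromatic.
For a fixed S, the K_4 on S has C(4, 2) = 6 edges. P[all 6 edges red] = (1/2)^6, and likewise for blue, so P[monochromatic] = 2·(1/2)^6 = 2^{1 − 6} = 1/32.
By linearity of expectation: E[X] = C(42, 4) · 2^{1 − 6} = 111930 · 1/32 = 55965/16.
Numerically: E[X] ≈ 3497.812.

E[X] = C(42,4)·2^(1−C(4,2)) = 55965/16 ≈ 3497.812.


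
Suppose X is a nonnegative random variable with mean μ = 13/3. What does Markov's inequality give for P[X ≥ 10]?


μ = E[X] = 13/3, a = 10.
Markov: P[X ≥ 10] ≤ μ/a = (13/3)/10 = 13/30.
Numerically: ≈ 0.4333.
(Since a = 10 > μ = 4.3333, the bound 13/30 is < 1 and informative.)

P[X ≥ 10] ≤ 13/30 ≈ 0.4333.


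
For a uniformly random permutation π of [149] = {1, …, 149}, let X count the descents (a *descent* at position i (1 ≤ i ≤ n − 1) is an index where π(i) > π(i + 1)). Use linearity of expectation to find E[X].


Write X = Σ X_I over i = 1, …, 148, with X_I the indicator of one descent.
There are 148 indicators.
For each fixed i, the pair (π(i), π(i+1)) is a uniformly random ordered pair of distinct values from {1, …, 149}; by symmetry P[π(i) > π(i+1)] = 1/2.
By linearity: E[X] = 148 · (1/2) = (149 − 1) · (1/2) = 74 ≈ 74.00000.

E[X] = 74 = 74.00000.


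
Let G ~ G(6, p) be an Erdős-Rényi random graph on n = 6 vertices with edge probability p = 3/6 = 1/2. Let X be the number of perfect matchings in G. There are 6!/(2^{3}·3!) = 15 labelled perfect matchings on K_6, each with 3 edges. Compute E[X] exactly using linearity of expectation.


K_6 has 6!/(2^{3}·3!) = 15 labelled perfect matchings.
For each such perfect matching H, let X_H = 1 if all 3 edges of H are present in G. Then P[X_H = 1] = p^{3} = (1/2)^{3} = 1/8.
By linearity: E[X] = Σ_H E[X_H] = 15 · p^{3} = 15 · 1/8 = 15/8.
Numerically: E[X] ≈ 1.875.

E[X] = 15 · (1/2)^{3} = 15/8 ≈ 1.875.


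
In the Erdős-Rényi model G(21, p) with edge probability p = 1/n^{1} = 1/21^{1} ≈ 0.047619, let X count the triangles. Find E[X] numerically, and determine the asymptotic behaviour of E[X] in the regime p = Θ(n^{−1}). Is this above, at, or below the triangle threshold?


Number of potential triangles: C(21, 3) = 1330.
Each occurs with probability p³ ≈ (0.047619)³ ≈ 1.0797970e-04.
By linearity: E[X] = C(21, 3)·p³ ≈ 1330 · 1.0797970e-04 ≈ 0.14361.
Here α = 1, so p = 1/n is exactly at the triangle threshold p ~ 1/n. Asymptotically E[X] → c³/6 = 1³/6 = 1/6 ≈ 0.16667, a bounded constant. In this regime the triangle count is asymptotically Poisson(c³/6).

E[X] ≈ 0.14361; in regime p = Θ(1/n^{1}) E[X] stays bounded (at the triangle threshold p ~ 1/n).


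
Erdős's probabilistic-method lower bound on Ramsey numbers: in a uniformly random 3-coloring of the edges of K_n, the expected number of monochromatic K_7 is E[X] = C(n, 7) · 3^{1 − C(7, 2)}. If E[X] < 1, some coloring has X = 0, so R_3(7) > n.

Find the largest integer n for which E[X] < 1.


We need C(n, 7) · 3^{1 − 21} < 1, i.e. C(n, 7) < 3^{21 − 1} = 3486784401.
Check values of n near the boundary:
  n = 78: C(78, 7) = 2641902120; 2641902120 < 3486784401? YES
  n = 79: C(79, 7) = 2898753715; 2898753715 < 3486784401? YES
  n = 80: C(80, 7) = 3176716400; 3176716400 < 3486784401? YES
  n = 81: C(81, 7) = 3477216600; 3477216600 < 3486784401? YES
  n = 82: C(82, 7) = 3801756816; 3801756816 < 3486784401? NO
  n = 83: C(83, 7) = 4151918628; 4151918628 < 3486784401? NO
The largest n with C(n, 7) < 3486784401 is n = 81 (where E[X] = 42928600/43046721 ≈ 0.9972560). Hence R_3(7) > 81, i.e. R_3(7) ≥ 82.

Largest n = 81; hence R_3(7) > 81.


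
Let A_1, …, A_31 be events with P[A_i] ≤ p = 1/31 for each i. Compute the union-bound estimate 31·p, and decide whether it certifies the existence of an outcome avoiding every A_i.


Union bound: P[∪_{i=1}^{31} A_i] ≤ Σ_i P[A_i] ≤ 31·p = 31·(1/31) = 1.
Numerically: 1 ≈ 1.0000.
Is 1 < 1? NO.
Since the bound 1 is ≥ 1, the union bound is uninformative here; it does NOT by itself certify existence.

31·p = 1 ≈ 1.0000; existence NOT certified by the union bound.


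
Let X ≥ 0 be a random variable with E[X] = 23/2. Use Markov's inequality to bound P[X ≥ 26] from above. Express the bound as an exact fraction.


μ = E[X] = 23/2, a = 26.
Markov: P[X ≥ 26] ≤ μ/a = (23/2)/26 = 23/52.
Numerically: ≈ 0.44231.
(Since a = 26 > μ = 11.50000, the bound 23/52 is < 1 and informative.)

P[X ≥ 26] ≤ 23/52 ≈ 0.44231.


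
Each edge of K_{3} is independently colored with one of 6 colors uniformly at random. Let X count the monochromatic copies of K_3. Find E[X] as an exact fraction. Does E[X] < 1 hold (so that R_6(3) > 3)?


E[X] = C(3, 3) · 6^{1 − 3} = 1 · 6^{−2} = 1/36.
As a reduced fraction: E[X] = 1/36 ≈ 0.02778.
Is E[X] < 1? YES.
Since E[X] < 1, there exists a 6-coloring of K_{3} with no monochromatic K_3; hence R_6(3) > 3.

E[X] = 1/36 ≈ 0.02778; E[X] < 1, so R_6(3) > 3.


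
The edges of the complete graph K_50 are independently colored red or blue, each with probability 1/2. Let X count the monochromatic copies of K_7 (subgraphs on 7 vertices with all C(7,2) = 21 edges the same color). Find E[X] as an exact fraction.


Let X = Σ_S X_S over the C(50, 7) = 99884400 subsets S of size 7, where X_S = 1 if the K_7 on S is monochromatic.
For a fixed S, the K_7 on S has C(7, 2) = 21 edges. P[all 21 edges red] = (1/2)^21, and likewise for blue, so P[monochromatic] = 2·(1/2)^21 = 2^{1 − 21} = 1/1048576.
By linearity: E[X] = C(50, 7) · 2^{1 − 21} = 99884400 · 1/1048576 = 6242775/65536.
Numerically: E[X] ≈ 95.257.

E[X] = C(50,7)·2^(1−C(7,2)) = 6242775/65536 ≈ 95.257.


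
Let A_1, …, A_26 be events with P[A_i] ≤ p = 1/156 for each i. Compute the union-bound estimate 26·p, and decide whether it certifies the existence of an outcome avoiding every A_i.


Union bound: P[∪_{i=1}^{26} A_i] ≤ Σ_i P[A_i] ≤ 26·p = 26·(1/156) = 1/6.
Numerically: 1/6 ≈ 0.1667.
Is 1/6 < 1? YES.
Since P[∪ A_i] ≤ 1/6 < 1, the complement has P[∩ A_i^c] ≥ 1 − 1/6 = 5/6 > 0, so some outcome avoids every A_i.

26·p = 1/6 ≈ 0.1667; existence CERTIFIED by the union bound.


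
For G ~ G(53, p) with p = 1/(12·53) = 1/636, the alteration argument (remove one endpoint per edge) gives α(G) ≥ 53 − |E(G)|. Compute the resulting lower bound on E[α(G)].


E[|E(G)|] = C(53, 2)·p = 1378 · (1/636) = 13/6.
E[α(G)] ≥ n − E[|E(G)|] = 53 − 13/6 = 305/6.
Numerically: ≈ 50.833333.
(This is only a lower bound; the true E[α(G)] may be larger.)

E[α(G)] ≥ 305/6 ≈ 50.833333.


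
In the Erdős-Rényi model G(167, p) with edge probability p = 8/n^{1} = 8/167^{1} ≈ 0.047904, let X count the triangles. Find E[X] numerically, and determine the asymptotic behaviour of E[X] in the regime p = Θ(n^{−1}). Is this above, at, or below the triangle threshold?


Number of potential triangles: C(167, 3) = 762355.
Each occurs with probability p³ ≈ (0.047904)³ ≈ 1.0993109e-04.
By linearity: E[X] = C(167, 3)·p³ ≈ 762355 · 1.0993109e-04 ≈ 83.80652.
Here α = 1, so p = 8/n is exactly at the triangle threshold p ~ 1/n. Asymptotically E[X] → c³/6 = 8³/6 = 256/3 ≈ 85.33333, a bounded constant. In this regime the triangle count is asymptotically Poisson(c³/6).

E[X] ≈ 83.80652; in regime p = Θ(1/n^{1}) E[X] stays bounded (at the triangle threshold p ~ 1/n).


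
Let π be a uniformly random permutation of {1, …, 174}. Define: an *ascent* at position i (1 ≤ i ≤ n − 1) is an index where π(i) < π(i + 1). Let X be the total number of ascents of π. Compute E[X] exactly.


Write X = Σ X_I over i = 1, …, 173, with X_I the indicator of one ascent.
There are 173 indicators.
For each fixed i, the pair (π(i), π(i+1)) is a uniformly random ordered pair of distinct values from {1, …, 174}; by symmetry P[π(i) < π(i+1)] = 1/2.
By linearity: E[X] = 173 · (1/2) = (174 − 1) · (1/2) = 173/2 ≈ 86.500.

E[X] = 173/2 = 86.500.


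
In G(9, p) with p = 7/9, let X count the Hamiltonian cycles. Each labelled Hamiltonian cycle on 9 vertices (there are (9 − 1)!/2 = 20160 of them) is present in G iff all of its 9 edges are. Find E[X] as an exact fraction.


K_9 has (9 − 1)!/2 = 20160 labelled Hamiltonian cycles.
For each such Hamiltonian cycle H, let X_H = 1 if all 9 edges of H are present in G. Then P[X_H = 1] = p^{9} = (7/9)^{9} = 40353607/387420489.
Summing the indicators: E[X] = Σ_H E[X_H] = 20160 · p^{9} = 20160 · 40353607/387420489 = 90392079680/43046721.
Numerically: E[X] ≈ 2099.9.

E[X] = 20160 · (7/9)^{9} = 90392079680/43046721 ≈ 2099.9.


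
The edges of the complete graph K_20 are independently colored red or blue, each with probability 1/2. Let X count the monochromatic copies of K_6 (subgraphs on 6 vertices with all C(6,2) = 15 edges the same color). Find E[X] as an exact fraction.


Let X = Σ_S X_S over the C(20, 6) = 38760 subsets S of size 6, where X_S = 1 if the K_6 on S is monochromatic.
For a fixed S, the K_6 on S has C(6, 2) = 15 edges. P[all 15 edges red] = (1/2)^15, and likewise for blue, so P[monochromatic] = 2·(1/2)^15 = 2^{1 − 15} = 1/16384.
Summing: E[X] = C(20, 6) · 2^{1 − 15} = 38760 · 1/16384 = 4845/2048.
Numerically: E[X] ≈ 2.36572.

E[X] = C(20,6)·2^(1−C(6,2)) = 4845/2048 ≈ 2.36572.


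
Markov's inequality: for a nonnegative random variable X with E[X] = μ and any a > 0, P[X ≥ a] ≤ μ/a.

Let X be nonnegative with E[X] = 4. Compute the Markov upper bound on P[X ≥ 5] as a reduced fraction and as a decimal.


μ = E[X] = 4, a = 5.
Markov: P[X ≥ 5] ≤ μ/a = (4)/5 = 4/5.
Numerically: ≈ 0.800.
(Since a = 5 > μ = 4.000, the bound 4/5 is < 1 and informative.)

P[X ≥ 5] ≤ 4/5 ≈ 0.800.


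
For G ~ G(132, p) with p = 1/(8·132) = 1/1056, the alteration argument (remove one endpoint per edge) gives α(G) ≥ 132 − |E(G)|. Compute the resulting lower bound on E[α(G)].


E[|E(G)|] = C(132, 2)·p = 8646 · (1/1056) = 131/16.
E[α(G)] ≥ n − E[|E(G)|] = 132 − 131/16 = 1981/16.
Numerically: ≈ 123.8125.
(This is only a lower bound; the true E[α(G)] may be larger.)

E[α(G)] ≥ 1981/16 ≈ 123.8125.


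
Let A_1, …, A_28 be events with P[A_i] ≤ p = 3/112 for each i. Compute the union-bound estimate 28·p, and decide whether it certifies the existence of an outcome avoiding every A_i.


Union bound: P[∪_{i=1}^{28} A_i] ≤ Σ_i P[A_i] ≤ 28·p = 28·(3/112) = 3/4.
Numerically: 3/4 ≈ 0.7500.
Is 3/4 < 1? YES.
Since P[∪ A_i] ≤ 3/4 < 1, the complement has P[∩ A_i^c] ≥ 1 − 3/4 = 1/4 > 0, so some outcome avoids every A_i.

28·p = 3/4 ≈ 0.7500; existence CERTIFIED by the union bound.


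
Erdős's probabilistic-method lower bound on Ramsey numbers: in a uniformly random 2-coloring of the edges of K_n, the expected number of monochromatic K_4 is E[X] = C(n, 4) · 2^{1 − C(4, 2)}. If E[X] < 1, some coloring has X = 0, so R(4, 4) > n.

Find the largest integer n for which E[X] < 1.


We need C(n, 4) · 2^{1 − 6} < 1, i.e. C(n, 4) < 2^{6 − 1} = 32.
Check values of n near the boundary:
  n = 4: C(4, 4) = 1; 1 < 32? YES
  n = 5: C(5, 4) = 5; 5 < 32? YES
  n = 6: C(6, 4) = 15; 15 < 32? YES
  n = 7: C(7, 4) = 35; 35 < 32? NO
  n = 8: C(8, 4) = 70; 70 < 32? NO
The largest n with C(n, 4) < 32 is n = 6 (where E[X] = 15/32 ≈ 0.4688). Hence R(4, 4) > 6, i.e. R(4, 4) ≥ 7.

Largest n = 6; hence R(4, 4) > 6.


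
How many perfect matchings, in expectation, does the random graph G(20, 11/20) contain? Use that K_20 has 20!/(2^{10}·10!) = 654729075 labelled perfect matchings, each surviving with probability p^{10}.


K_20 has 20!/(2^{10}·10!) = 654729075 labelled perfect matchings.
For each such perfect matching H, let X_H = 1 if all 10 edges of H are present in G. Then P[X_H = 1] = p^{10} = (11/20)^{10} = 25937424601/10240000000000.
By linearity: E[X] = Σ_H E[X_H] = 654729075 · p^{10} = 654729075 · 25937424601/10240000000000 = 679279440675798963/409600000000.
Numerically: E[X] ≈ 1.658e+06.

E[X] = 654729075 · (11/20)^{10} = 679279440675798963/409600000000 ≈ 1.658e+06.


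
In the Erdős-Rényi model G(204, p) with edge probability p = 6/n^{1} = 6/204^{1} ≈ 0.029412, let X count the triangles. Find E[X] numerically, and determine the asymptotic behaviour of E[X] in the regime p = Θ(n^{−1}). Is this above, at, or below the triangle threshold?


Number of potential triangles: C(204, 3) = 1394204.
Each occurs with probability p³ ≈ (0.029412)³ ≈ 2.5442703e-05.
By linearity: E[X] = C(204, 3)·p³ ≈ 1394204 · 2.5442703e-05 ≈ 35.47232.
Here α = 1, so p = 6/n is exactly at the triangle threshold p ~ 1/n. Asymptotically E[X] → c³/6 = 6³/6 = 36 ≈ 36.00000, a bounded constant. In this regime the triangle count is asymptotically Poisson(c³/6).

E[X] ≈ 35.47232; in regime p = Θ(1/n^{1}) E[X] stays bounded (at the triangle threshold p ~ 1/n).


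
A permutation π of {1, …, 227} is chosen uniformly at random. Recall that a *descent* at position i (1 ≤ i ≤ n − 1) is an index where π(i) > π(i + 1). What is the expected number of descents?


Write X = Σ X_I over i = 1, …, 226, with X_I the indicator of one descent.
There are 226 indicators.
For each fixed i, the pair (π(i), π(i+1)) is a uniformly random ordered pair of distinct values from {1, …, 227}; by symmetry P[π(i) > π(i+1)] = 1/2.
By linearity: E[X] = 226 · (1/2) = (227 − 1) · (1/2) = 113 ≈ 113.00000.

E[X] = 113 = 113.00000.


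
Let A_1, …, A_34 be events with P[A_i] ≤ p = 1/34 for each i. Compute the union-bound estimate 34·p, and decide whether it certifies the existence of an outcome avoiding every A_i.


Union bound: P[∪_{i=1}^{34} A_i] ≤ Σ_i P[A_i] ≤ 34·p = 34·(1/34) = 1.
Numerically: 1 ≈ 1.000.
Is 1 < 1? NO.
Since the bound 1 is ≥ 1, the union bound is uninformative here; it does NOT by itself certify existence.

34·p = 1 ≈ 1.000; existence NOT certified by the union bound.


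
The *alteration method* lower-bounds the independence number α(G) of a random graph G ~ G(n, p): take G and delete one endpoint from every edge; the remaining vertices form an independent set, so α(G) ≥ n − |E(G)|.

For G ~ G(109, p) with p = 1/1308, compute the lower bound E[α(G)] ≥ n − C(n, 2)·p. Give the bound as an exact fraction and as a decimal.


E[|E(G)|] = C(109, 2)·p = 5886 · (1/1308) = 9/2.
E[α(G)] ≥ n − E[|E(G)|] = 109 − 9/2 = 209/2.
Numerically: ≈ 104.500.
(This is only a lower bound; the true E[α(G)] may be larger.)

E[α(G)] ≥ 209/2 ≈ 104.500.


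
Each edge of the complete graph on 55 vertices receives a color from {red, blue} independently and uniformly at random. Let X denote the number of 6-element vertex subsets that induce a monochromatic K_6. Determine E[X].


Let X = Σ_S X_S over the C(55, 6) = 28989675 subsets S of size 6, where X_S = 1 if the K_6 on S is monochromatic.
For a fixed S, the K_6 on S has C(6, 2) = 15 edges. P[all 15 edges red] = (1/2)^15, and likewise for blue, so P[monochromatic] = 2·(1/2)^15 = 2^{1 − 15} = 1/16384.
By linearity of expectation: E[X] = C(55, 6) · 2^{1 − 15} = 28989675 · 1/16384 = 28989675/16384.
Numerically: E[X] ≈ 1769.389343.

E[X] = C(55,6)·2^(1−C(6,2)) = 28989675/16384 ≈ 1769.389343.


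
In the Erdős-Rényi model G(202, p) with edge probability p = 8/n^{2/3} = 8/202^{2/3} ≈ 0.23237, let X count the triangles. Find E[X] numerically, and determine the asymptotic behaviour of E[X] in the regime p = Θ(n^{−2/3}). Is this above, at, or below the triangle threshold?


Number of potential triangles: C(202, 3) = 1353400.
Each occurs with probability p³ ≈ (0.23237)³ ≈ 1.2547789e-02.
By linearity: E[X] = C(202, 3)·p³ ≈ 1353400 · 1.2547789e-02 ≈ 16982.17822.
Since α = 2/3 < 1, p = c/n^{2/3} ≫ 1/n is above the triangle threshold p ~ 1/n. Asymptotically E[X] ~ (c³/6)·n^{3(1−α)} = (8³/6)·n^{1} → ∞; triangles are abundant w.h.p.

E[X] ≈ 16982.17822; in regime p = Θ(1/n^{2/3}) E[X] diverges (above the triangle threshold p ~ 1/n).


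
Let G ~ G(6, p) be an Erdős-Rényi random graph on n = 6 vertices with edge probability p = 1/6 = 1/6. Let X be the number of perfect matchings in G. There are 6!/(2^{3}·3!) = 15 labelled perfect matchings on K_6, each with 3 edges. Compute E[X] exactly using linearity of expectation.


K_6 has 6!/(2^{3}·3!) = 15 labelled perfect matchings.
For each such perfect matching H, let X_H = 1 if all 3 edges of H are present in G. Then P[X_H = 1] = p^{3} = (1/6)^{3} = 1/216.
Summing the indicators: E[X] = Σ_H E[X_H] = 15 · p^{3} = 15 · 1/216 = 5/72.
Numerically: E[X] ≈ 0.0694.

E[X] = 15 · (1/6)^{3} = 5/72 ≈ 0.0694.


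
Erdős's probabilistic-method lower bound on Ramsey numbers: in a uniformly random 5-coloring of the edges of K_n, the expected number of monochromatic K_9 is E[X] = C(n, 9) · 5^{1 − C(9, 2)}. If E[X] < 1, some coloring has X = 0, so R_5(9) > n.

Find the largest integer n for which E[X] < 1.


We need C(n, 9) · 5^{1 − 36} < 1, i.e. C(n, 9) < 5^{36 − 1} = 2910383045673370361328125.
Check values of n near the boundary:
  n = 2170: C(2170, 9) = 2891746779868845075610510; 2891746779868845075610510 < 2910383045673370361328125? YES
  n = 2171: C(2171, 9) = 2903784578674959601827205; 2903784578674959601827205 < 2910383045673370361328125? YES
  n = 2172: C(2172, 9) = 2915866900084148060642020; 2915866900084148060642020 < 2910383045673370361328125? NO
  n = 2173: C(2173, 9) = 2927993888115921319674265; 2927993888115921319674265 < 2910383045673370361328125? NO
  n = 2174: C(2174, 9) = 2940165687188920530702934; 2940165687188920530702934 < 2910383045673370361328125? NO
The largest n with C(n, 9) < 2910383045673370361328125 is n = 2171 (where E[X] = 580756915734991920365441/582076609134674072265625 ≈ 0.9977). Hence R_5(9) > 2171, i.e. R_5(9) ≥ 2172.

Largest n = 2171; hence R_5(9) > 2171.


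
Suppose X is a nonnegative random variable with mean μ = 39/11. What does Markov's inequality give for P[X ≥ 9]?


μ = E[X] = 39/11, a = 9.
Markov: P[X ≥ 9] ≤ μ/a = (39/11)/9 = 13/33.
Numerically: ≈ 0.3939.
(Since a = 9 > μ = 3.5455, the bound 13/33 is < 1 and informative.)

P[X ≥ 9] ≤ 13/33 ≈ 0.3939.


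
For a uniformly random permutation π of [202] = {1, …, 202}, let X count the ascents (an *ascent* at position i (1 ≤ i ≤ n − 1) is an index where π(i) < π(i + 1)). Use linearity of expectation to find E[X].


Write X = Σ X_I over i = 1, …, 201, with X_I the indicator of one ascent.
There are 201 indicators.
For each fixed i, the pair (π(i), π(i+1)) is a uniformly random ordered pair of distinct values from {1, …, 202}; by symmetry P[π(i) < π(i+1)] = 1/2.
By linearity: E[X] = 201 · (1/2) = (202 − 1) · (1/2) = 201/2 ≈ 100.500000.

E[X] = 201/2 = 100.500000.


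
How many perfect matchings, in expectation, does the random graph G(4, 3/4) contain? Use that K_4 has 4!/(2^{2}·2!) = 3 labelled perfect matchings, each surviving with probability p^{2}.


K_4 has 4!/(2^{2}·2!) = 3 labelled perfect matchings.
For each such perfect matching H, let X_H = 1 if all 2 edges of H are present in G. Then P[X_H = 1] = p^{2} = (3/4)^{2} = 9/16.
Summing the indicators: E[X] = Σ_H E[X_H] = 3 · p^{2} = 3 · 9/16 = 27/16.
Numerically: E[X] ≈ 1.69.

E[X] = 3 · (3/4)^{2} = 27/16 ≈ 1.69.


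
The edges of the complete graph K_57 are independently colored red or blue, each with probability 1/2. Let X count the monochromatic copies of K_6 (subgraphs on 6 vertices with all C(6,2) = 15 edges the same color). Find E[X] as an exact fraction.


Let X = Σ_S X_S over the C(57, 6) = 36288252 subsets S of size 6, where X_S = 1 if the K_6 on S is monochromatic.
For a fixed S, the K_6 on S has C(6, 2) = 15 edges. P[all 15 edges red] = (1/2)^15, and likewise for blue, so P[monochromatic] = 2·(1/2)^15 = 2^{1 − 15} = 1/16384.
By linearity: E[X] = C(57, 6) · 2^{1 − 15} = 36288252 · 1/16384 = 9072063/4096.
Numerically: E[X] ≈ 2214.859.

E[X] = C(57,6)·2^(1−C(6,2)) = 9072063/4096 ≈ 2214.859.


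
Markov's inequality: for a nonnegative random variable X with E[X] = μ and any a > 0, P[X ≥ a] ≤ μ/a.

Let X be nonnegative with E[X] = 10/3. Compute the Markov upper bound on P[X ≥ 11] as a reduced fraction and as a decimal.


μ = E[X] = 10/3, a = 11.
Markov: P[X ≥ 11] ≤ μ/a = (10/3)/11 = 10/33.
Numerically: ≈ 0.303.
(Since a = 11 > μ = 3.333, the bound 10/33 is < 1 and informative.)

P[X ≥ 11] ≤ 10/33 ≈ 0.303.


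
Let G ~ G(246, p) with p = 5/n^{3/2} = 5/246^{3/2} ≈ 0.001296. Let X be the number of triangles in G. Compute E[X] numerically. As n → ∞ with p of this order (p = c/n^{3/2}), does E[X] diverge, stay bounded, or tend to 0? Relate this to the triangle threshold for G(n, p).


Number of potential triangles: C(246, 3) = 2450980.
Each occurs with probability p³ ≈ (0.001296)³ ≈ 2.176216e-09.
By linearity: E[X] = C(246, 3)·p³ ≈ 2450980 · 2.176216e-09 ≈ 0.0053.
Since α = 3/2 > 1, p = c/n^{3/2} = o(1/n) is below the triangle threshold p ~ 1/n. Asymptotically E[X] ~ (c³/6)·n^{3(1−α)} = (5³/6)·n^{-1.5} → 0, so by Markov's inequality G has no triangles w.h.p.

E[X] ≈ 0.0053; in regime p = Θ(1/n^{3/2}) E[X] tends to 0 (below the triangle threshold p ~ 1/n).


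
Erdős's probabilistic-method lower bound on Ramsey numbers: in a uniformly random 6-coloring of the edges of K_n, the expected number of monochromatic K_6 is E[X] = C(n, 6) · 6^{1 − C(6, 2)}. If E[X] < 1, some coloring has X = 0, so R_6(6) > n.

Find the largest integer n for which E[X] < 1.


We need C(n, 6) · 6^{1 − 15} < 1, i.e. C(n, 6) < 6^{15 − 1} = 78364164096.
Check values of n near the boundary:
  n = 195: C(195, 6) = 70656049360; 70656049360 < 78364164096? YES
  n = 196: C(196, 6) = 72887293024; 72887293024 < 78364164096? YES
  n = 197: C(197, 6) = 75176946208; 75176946208 < 78364164096? YES
  n = 198: C(198, 6) = 77526225777; 77526225777 < 78364164096? YES
  n = 199: C(199, 6) = 79936367511; 79936367511 < 78364164096? NO
  n = 200: C(200, 6) = 82408626300; 82408626300 < 78364164096? NO
  n = 201: C(201, 6) = 84944276340; 84944276340 < 78364164096? NO
The largest n with C(n, 6) < 78364164096 is n = 198 (where E[X] = 25842075259/26121388032 ≈ 0.9893071). Hence R_6(6) > 198, i.e. R_6(6) ≥ 199.

Largest n = 198; hence R_6(6) > 198.


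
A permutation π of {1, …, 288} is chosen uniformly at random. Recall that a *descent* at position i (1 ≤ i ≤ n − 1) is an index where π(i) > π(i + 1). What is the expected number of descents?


Write X = Σ X_I over i = 1, …, 287, with X_I the indicator of one descent.
There are 287 indicators.
For each fixed i, the pair (π(i), π(i+1)) is a uniformly random ordered pair of distinct values from {1, …, 288}; by symmetry P[π(i) > π(i+1)] = 1/2.
By linearity: E[X] = 287 · (1/2) = (288 − 1) · (1/2) = 287/2 ≈ 143.500000.

E[X] = 287/2 = 143.500000.


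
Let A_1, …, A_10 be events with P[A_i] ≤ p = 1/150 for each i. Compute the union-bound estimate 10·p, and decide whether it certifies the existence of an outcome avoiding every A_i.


Union bound: P[∪_{i=1}^{10} A_i] ≤ Σ_i P[A_i] ≤ 10·p = 10·(1/150) = 1/15.
Numerically: 1/15 ≈ 0.066667.
Is 1/15 < 1? YES.
Since P[∪ A_i] ≤ 1/15 < 1, the complement has P[∩ A_i^c] ≥ 1 − 1/15 = 14/15 > 0, so some outcome avoids every A_i.

10·p = 1/15 ≈ 0.066667; existence CERTIFIED by the union bound.


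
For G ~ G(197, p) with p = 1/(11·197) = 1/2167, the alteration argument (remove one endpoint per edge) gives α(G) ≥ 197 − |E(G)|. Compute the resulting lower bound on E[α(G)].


E[|E(G)|] = C(197, 2)·p = 19306 · (1/2167) = 98/11.
E[α(G)] ≥ n − E[|E(G)|] = 197 − 98/11 = 2069/11.
Numerically: ≈ 188.09091.
(This is only a lower bound; the true E[α(G)] may be larger.)

E[α(G)] ≥ 2069/11 ≈ 188.09091.


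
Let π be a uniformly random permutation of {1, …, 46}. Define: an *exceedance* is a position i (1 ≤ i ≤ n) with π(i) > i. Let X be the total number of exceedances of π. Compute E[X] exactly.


Write X = Σ_{i=1}^{46} X_i, where X_i = 1_{π(i) > i}.
For each fixed i, π(i) is uniform over {1, …, 46} (marginal of a uniform permutation), so P[π(i) > i] = (n − i)/n. Summing: Σ_{i=1}^{46} (n − i)/n = (0 + 1 + … + 45)/46 = 46(46 − 1)/(2·46) = (46 − 1)/2.
Hence E[X] = Σ_{i=1}^{46} (46 − i)/46 = 45/2 ≈ 22.5000.

E[X] = 45/2 = 22.5000.


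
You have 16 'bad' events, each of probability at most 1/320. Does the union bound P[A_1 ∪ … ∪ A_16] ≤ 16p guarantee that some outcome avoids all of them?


Union bound: P[∪_{i=1}^{16} A_i] ≤ Σ_i P[A_i] ≤ 16·p = 16·(1/320) = 1/20.
Numerically: 1/20 ≈ 0.050.
Is 1/20 < 1? YES.
Since P[∪ A_i] ≤ 1/20 < 1, the complement has P[∩ A_i^c] ≥ 1 − 1/20 = 19/20 > 0, so some outcome avoids every A_i.

16·p = 1/20 ≈ 0.050; existence CERTIFIED by the union bound.


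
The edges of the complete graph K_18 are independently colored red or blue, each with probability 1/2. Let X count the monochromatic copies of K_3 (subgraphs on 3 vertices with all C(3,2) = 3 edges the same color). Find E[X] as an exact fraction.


Let X = Σ_S X_S over the C(18, 3) = 816 subsets S of size 3, where X_S = 1 if the K_3 on S is monochromatic.
For a fixed S, the K_3 on S has C(3, 2) = 3 edges. P[all 3 edges red] = (1/2)^3, and likewise for blue, so P[monochromatic] = 2·(1/2)^3 = 2^{1 − 3} = 1/4.
By linearity: E[X] = C(18, 3) · 2^{1 − 3} = 816 · 1/4 = 204.
Numerically: E[X] ≈ 204.000.

E[X] = C(18,3)·2^(1−C(3,2)) = 204 ≈ 204.000.


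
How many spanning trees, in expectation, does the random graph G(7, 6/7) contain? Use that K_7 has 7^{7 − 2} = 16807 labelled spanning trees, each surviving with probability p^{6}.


K_7 has 7^{7 − 2} = 16807 labelled spanning trees.
For each such spanning tree H, let X_H = 1 if all 6 edges of H are present in G. Then P[X_H = 1] = p^{6} = (6/7)^{6} = 46656/117649.
By linearity: E[X] = Σ_H E[X_H] = 16807 · p^{6} = 16807 · 46656/117649 = 46656/7.
Numerically: E[X] ≈ 6.67e+03.

E[X] = 16807 · (6/7)^{6} = 46656/7 ≈ 6.67e+03.


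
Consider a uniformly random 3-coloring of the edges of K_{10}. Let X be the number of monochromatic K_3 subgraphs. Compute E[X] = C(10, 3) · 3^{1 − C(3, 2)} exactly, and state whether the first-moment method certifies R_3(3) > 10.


E[X] = C(10, 3) · 3^{1 − 3} = 120 · 3^{−2} = 120/9.
As a reduced fraction: E[X] = 40/3 ≈ 13.333333.
Is E[X] < 1? NO.
Since E[X] ≥ 1, the first-moment bound is inconclusive at n = 10; it does NOT by itself certify R_3(3) > 10.

E[X] = 40/3 ≈ 13.333333; E[X] ≥ 1; first-moment method inconclusive here.


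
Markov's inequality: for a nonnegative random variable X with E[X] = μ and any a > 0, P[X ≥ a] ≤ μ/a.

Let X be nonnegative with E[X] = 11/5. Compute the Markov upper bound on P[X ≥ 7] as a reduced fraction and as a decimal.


μ = E[X] = 11/5, a = 7.
Markov: P[X ≥ 7] ≤ μ/a = (11/5)/7 = 11/35.
Numerically: ≈ 0.314286.
(Since a = 7 > μ = 2.200000, the bound 11/35 is < 1 and informative.)

P[X ≥ 7] ≤ 11/35 ≈ 0.314286.


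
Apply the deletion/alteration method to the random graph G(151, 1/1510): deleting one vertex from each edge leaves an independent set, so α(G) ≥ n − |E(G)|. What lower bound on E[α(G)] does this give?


E[|E(G)|] = C(151, 2)·p = 11325 · (1/1510) = 15/2.
E[α(G)] ≥ n − E[|E(G)|] = 151 − 15/2 = 287/2.
Numerically: ≈ 143.5000.
(This is only a lower bound; the true E[α(G)] may be larger.)

E[α(G)] ≥ 287/2 ≈ 143.5000.


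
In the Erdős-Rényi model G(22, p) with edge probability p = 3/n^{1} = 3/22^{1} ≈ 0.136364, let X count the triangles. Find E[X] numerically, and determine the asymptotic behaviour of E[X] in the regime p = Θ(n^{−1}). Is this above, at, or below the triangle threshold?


Number of potential triangles: C(22, 3) = 1540.
Each occurs with probability p³ ≈ (0.136364)³ ≈ 2.53568745e-03.
By linearity: E[X] = C(22, 3)·p³ ≈ 1540 · 2.53568745e-03 ≈ 3.904959.
Here α = 1, so p = 3/n is exactly at the triangle threshold p ~ 1/n. Asymptotically E[X] → c³/6 = 3³/6 = 9/2 ≈ 4.500000, a bounded constant. In this regime the triangle count is asymptotically Poisson(c³/6).

E[X] ≈ 3.904959; in regime p = Θ(1/n^{1}) E[X] stays bounded (at the triangle threshold p ~ 1/n).


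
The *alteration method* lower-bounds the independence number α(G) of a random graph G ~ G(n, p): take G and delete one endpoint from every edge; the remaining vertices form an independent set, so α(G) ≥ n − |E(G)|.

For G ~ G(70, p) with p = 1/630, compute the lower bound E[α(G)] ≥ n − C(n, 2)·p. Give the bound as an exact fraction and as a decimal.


E[|E(G)|] = C(70, 2)·p = 2415 · (1/630) = 23/6.
E[α(G)] ≥ n − E[|E(G)|] = 70 − 23/6 = 397/6.
Numerically: ≈ 66.1667.
(This is only a lower bound; the true E[α(G)] may be larger.)

E[α(G)] ≥ 397/6 ≈ 66.1667.


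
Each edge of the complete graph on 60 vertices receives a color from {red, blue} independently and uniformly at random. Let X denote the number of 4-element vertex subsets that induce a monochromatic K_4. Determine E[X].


Let X = Σ_S X_S over the C(60, 4) = 487635 subsets S of size 4, where X_S = 1 if the K_4 on S is monochromatic.
For a fixed S, the K_4 on S has C(4, 2) = 6 edges. P[all 6 edges red] = (1/2)^6, and likewise for blue, so P[monochromatic] = 2·(1/2)^6 = 2^{1 − 6} = 1/32.
By linearity of expectation: E[X] = C(60, 4) · 2^{1 − 6} = 487635 · 1/32 = 487635/32.
Numerically: E[X] ≈ 15238.59375.

E[X] = C(60,4)·2^(1−C(4,2)) = 487635/32 ≈ 15238.59375.


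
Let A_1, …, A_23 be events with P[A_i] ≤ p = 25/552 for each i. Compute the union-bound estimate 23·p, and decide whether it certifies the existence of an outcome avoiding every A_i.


Union bound: P[∪_{i=1}^{23} A_i] ≤ Σ_i P[A_i] ≤ 23·p = 23·(25/552) = 25/24.
Numerically: 25/24 ≈ 1.04167.
Is 25/24 < 1? NO.
Since the bound 25/24 is ≥ 1, the union bound is uninformative here; it does NOT by itself certify existence.

23·p = 25/24 ≈ 1.04167; existence NOT certified by the union bound.


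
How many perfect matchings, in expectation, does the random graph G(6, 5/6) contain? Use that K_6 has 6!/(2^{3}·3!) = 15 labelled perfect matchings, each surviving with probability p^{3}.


K_6 has 6!/(2^{3}·3!) = 15 labelled perfect matchings.
For each such perfect matching H, let X_H = 1 if all 3 edges of H are present in G. Then P[X_H = 1] = p^{3} = (5/6)^{3} = 125/216.
By linearity of expectation: E[X] = Σ_H E[X_H] = 15 · p^{3} = 15 · 125/216 = 625/72.
Numerically: E[X] ≈ 8.6806.

E[X] = 15 · (5/6)^{3} = 625/72 ≈ 8.6806.


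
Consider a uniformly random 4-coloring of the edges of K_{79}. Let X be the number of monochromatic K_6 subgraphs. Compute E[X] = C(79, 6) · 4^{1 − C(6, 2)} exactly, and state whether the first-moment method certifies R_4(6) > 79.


E[X] = C(79, 6) · 4^{1 − 15} = 277962685 · 4^{−14} = 277962685/268435456.
As a reduced fraction: E[X] = 277962685/268435456 ≈ 1.0355.
Is E[X] < 1? NO.
Since E[X] ≥ 1, the first-moment bound is inconclusive at n = 79; it does NOT by itself certify R_4(6) > 79.

E[X] = 277962685/268435456 ≈ 1.0355; E[X] ≥ 1; first-moment method inconclusive here.


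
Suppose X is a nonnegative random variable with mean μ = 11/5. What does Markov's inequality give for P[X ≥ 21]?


μ = E[X] = 11/5, a = 21.
Markov: P[X ≥ 21] ≤ μ/a = (11/5)/21 = 11/105.
Numerically: ≈ 0.104762.
(Since a = 21 > μ = 2.200000, the bound 11/105 is < 1 and informative.)

P[X ≥ 21] ≤ 11/105 ≈ 0.104762.


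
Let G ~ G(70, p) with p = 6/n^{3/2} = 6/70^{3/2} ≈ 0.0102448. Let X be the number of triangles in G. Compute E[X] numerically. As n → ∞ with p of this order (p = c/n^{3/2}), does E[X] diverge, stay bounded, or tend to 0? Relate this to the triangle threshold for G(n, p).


Number of potential triangles: C(70, 3) = 54740.
Each occurs with probability p³ ≈ (0.0102448)³ ≈ 1.07525772e-06.
By linearity: E[X] = C(70, 3)·p³ ≈ 54740 · 1.07525772e-06 ≈ 0.058860.
Since α = 3/2 > 1, p = c/n^{3/2} = o(1/n) is below the triangle threshold p ~ 1/n. Asymptotically E[X] ~ (c³/6)·n^{3(1−α)} = (6³/6)·n^{-1.5} → 0, so by Markov's inequality G has no triangles w.h.p.

E[X] ≈ 0.058860; in regime p = Θ(1/n^{3/2}) E[X] tends to 0 (below the triangle threshold p ~ 1/n).
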